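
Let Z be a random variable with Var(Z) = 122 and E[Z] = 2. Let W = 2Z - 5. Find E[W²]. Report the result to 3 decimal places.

489.000

E[2Z - 5] = 2·2 − 5 = -1
Var(2Z - 5) = (2)²·122 = 488
E[W²] = Var(W) + (E[W])² = 488 + (-1)² = 489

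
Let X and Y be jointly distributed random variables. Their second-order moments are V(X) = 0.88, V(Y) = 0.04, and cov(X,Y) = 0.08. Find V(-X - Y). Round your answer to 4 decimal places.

1.0800

V(-X - Y) = (-1)²·V(X) + (-1)²·V(Y) + 2·(-1)·(-1)·cov(X,Y)
= 1·0.88 + 1·0.04 + 2·0.08 = 1.08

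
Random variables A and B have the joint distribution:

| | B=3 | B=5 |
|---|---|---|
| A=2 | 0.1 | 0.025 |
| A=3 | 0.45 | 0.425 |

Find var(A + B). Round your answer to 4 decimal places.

E[A] = 2.875,  E[B] = 3.9,  E[AB] = 11.275
var(A) = 8.375 − (2.875)² = 0.109375;  var(B) = 16.2 − (3.9)² = 0.99
cov(A,B) = 11.275 − (2.875)(3.9) = 0.0625
var(A + B) = (1)²·0.109375 + (1)²·0.99 + 2·(1)·(1)·0.0625 = 1.224375

1.2244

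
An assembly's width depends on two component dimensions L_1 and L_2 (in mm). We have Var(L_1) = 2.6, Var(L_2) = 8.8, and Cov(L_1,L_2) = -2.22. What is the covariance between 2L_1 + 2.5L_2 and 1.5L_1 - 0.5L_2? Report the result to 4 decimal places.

Cov(2L_1 + 2.5L_2, 1.5L_1 - 0.5L_2) = (2)(1.5)Var(L_1) + (2.5)(-0.5)Var(L_2) + [(2)(-0.5) + (2.5)(1.5)]Cov(L_1,L_2)
= 3·2.6 + -1.25·8.8 + 2.75·-2.22 = -9.305

-9.3050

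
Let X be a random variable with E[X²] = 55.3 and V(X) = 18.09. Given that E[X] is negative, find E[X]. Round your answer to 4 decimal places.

(E[X])² = E[X²] − V(X) = 55.3 − 18.09 = 37.21
E[X] = −√37.21 = -6.1

-6.1000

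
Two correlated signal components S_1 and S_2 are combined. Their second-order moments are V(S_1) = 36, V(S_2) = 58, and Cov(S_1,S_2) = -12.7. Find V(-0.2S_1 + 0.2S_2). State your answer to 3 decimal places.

4.776

V(-0.2S_1 + 0.2S_2) = (-0.2)²·V(S_1) + (0.2)²·V(S_2) + 2·(-0.2)·(0.2)·Cov(S_1,S_2)
= 0.04·36 + 0.04·58 + -0.08·-12.7 = 4.776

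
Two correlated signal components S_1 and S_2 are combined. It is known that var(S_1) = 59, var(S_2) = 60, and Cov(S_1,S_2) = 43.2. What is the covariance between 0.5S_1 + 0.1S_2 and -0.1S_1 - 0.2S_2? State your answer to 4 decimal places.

Cov(0.5S_1 + 0.1S_2, -0.1S_1 - 0.2S_2) = (0.5)(-0.1)var(S_1) + (0.1)(-0.2)var(S_2) + [(0.5)(-0.2) + (0.1)(-0.1)]Cov(S_1,S_2)
= -0.05·59 + -0.02·60 + -0.11·43.2 = -8.902

-8.9020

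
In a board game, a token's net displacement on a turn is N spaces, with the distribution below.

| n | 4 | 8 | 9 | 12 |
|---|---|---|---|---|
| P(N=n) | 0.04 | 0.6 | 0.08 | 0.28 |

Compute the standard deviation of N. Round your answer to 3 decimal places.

E[N] = (4)(0.04) + (8)(0.6) + (9)(0.08) + (12)(0.28) = 9.04
E[N²] = (4)²(0.04) + (8)²(0.6) + (9)²(0.08) + (12)²(0.28) = 85.84
Var(N) = E[N²] − (E[N])² = 85.84 − (9.04)² = 4.1184
SD(N) = √4.1184 ≈ 2.029

2.029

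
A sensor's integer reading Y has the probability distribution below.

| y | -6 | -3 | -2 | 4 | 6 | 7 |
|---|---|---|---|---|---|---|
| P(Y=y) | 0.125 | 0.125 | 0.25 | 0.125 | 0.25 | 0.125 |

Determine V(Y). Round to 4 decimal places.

22.1875

E[Y] = (-6)(0.125) + (-3)(0.125) + (-2)(0.25) + (4)(0.125) + (6)(0.25) + (7)(0.125) = 1.25
E[Y²] = (-6)²(0.125) + (-3)²(0.125) + (-2)²(0.25) + (4)²(0.125) + (6)²(0.25) + (7)²(0.125) = 23.75
V(Y) = E[Y²] − (E[Y])² = 23.75 − (1.25)² = 22.1875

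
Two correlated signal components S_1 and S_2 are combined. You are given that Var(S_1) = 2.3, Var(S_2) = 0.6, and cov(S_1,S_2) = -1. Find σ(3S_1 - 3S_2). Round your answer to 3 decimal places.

6.641

Var(3S_1 - 3S_2) = (3)²·Var(S_1) + (-3)²·Var(S_2) + 2·(3)·(-3)·cov(S_1,S_2)
= 9·2.3 + 9·0.6 + -18·-1 = 44.1
σ(3S_1 - 3S_2) = √44.1 ≈ 6.641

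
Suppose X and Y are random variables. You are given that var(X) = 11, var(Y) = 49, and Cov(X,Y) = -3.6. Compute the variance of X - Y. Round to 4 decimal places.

var(X - Y) = (1)²·var(X) + (-1)²·var(Y) + 2·(1)·(-1)·Cov(X,Y)
= 1·11 + 1·49 + -2·-3.6 = 67.2

67.2000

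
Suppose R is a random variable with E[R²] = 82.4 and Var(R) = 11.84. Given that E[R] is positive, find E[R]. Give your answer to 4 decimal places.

8.4000

(E[R])² = E[R²] − Var(R) = 82.4 − 11.84 = 70.56
E[R] = √70.56 = 8.4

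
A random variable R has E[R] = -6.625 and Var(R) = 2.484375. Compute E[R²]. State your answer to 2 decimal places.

E[R²] = Var(R) + (E[R])² = 2.484375 + (-6.625)² = 46.375

46.38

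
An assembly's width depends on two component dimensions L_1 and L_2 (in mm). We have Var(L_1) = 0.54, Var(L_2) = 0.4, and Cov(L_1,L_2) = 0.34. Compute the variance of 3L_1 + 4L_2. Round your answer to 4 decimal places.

19.4200

Var(3L_1 + 4L_2) = (3)²·Var(L_1) + (4)²·Var(L_2) + 2·(3)·(4)·Cov(L_1,L_2)
= 9·0.54 + 16·0.4 + 24·0.34 = 19.42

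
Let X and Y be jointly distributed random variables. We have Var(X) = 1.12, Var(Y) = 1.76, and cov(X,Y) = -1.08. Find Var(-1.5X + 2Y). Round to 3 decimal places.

Var(-1.5X + 2Y) = (-1.5)²·Var(X) + (2)²·Var(Y) + 2·(-1.5)·(2)·cov(X,Y)
= 2.25·1.12 + 4·1.76 + -6·-1.08 = 16.04

16.040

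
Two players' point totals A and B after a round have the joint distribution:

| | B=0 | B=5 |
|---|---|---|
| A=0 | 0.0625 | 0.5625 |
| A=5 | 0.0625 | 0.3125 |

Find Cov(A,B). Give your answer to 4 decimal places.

E[A] = 1.875,  E[B] = 4.375
E[AB] = 7.8125
Cov(A,B) = E[AB] − E[A]E[B] = 7.8125 − (1.875)(4.375) = -0.390625

-0.3906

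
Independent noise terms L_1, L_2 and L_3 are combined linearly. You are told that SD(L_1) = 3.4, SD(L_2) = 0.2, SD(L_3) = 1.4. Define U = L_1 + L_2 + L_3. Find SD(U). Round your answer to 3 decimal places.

Var(L_1) = 11.56, Var(L_2) = 0.04, Var(L_3) = 1.96
By independence, Var(U) = (1)²Var(L_1) + (1)²Var(L_2) + (1)²Var(L_3)
= (1)²·11.56 + (1)²·0.04 + (1)²·1.96 = 13.56
SD(U) = √13.56 ≈ 3.682

3.682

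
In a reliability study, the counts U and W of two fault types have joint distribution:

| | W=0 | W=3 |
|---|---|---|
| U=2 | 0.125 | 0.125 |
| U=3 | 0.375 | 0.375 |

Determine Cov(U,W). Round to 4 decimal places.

0.0000

E[U] = 2.75,  E[W] = 1.5
E[UW] = 4.125
Cov(U,W) = E[UW] − E[U]E[W] = 4.125 − (2.75)(1.5) = 0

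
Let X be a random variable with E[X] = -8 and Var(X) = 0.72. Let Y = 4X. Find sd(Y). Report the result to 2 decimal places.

3.39

Var(4X) = (4)²·0.72 = 11.52
sd(Y) = √11.52 ≈ 3.39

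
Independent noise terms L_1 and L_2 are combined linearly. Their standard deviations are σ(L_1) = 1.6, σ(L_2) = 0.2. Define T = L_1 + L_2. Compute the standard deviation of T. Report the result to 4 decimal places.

1.6125

V(L_1) = 2.56, V(L_2) = 0.04
By independence, V(T) = (1)²V(L_1) + (1)²V(L_2)
= (1)²·2.56 + (1)²·0.04 = 2.6
σ(T) = √2.6 ≈ 1.6125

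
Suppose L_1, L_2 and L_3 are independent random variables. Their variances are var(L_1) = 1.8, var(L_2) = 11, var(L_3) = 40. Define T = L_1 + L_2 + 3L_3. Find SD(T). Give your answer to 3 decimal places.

By independence, var(T) = (1)²var(L_1) + (1)²var(L_2) + (3)²var(L_3)
= (1)²·1.8 + (1)²·11 + (3)²·40 = 372.8
SD(T) = √372.8 ≈ 19.308

19.308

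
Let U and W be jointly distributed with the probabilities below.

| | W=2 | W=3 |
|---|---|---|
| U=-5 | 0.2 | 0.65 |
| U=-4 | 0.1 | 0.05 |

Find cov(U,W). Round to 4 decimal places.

-0.0550

E[U] = -4.85,  E[W] = 2.7
E[UW] = -13.15
cov(U,W) = E[UW] − E[U]E[W] = -13.15 − (-4.85)(2.7) = -0.055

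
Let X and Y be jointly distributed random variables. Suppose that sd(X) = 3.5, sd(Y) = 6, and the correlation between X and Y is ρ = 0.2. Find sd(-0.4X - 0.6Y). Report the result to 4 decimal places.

4.1153

V(X) = (3.5)² = 12.25;  V(Y) = (6)² = 36
Cov(X,Y) = ρ·sd(X)·sd(Y) = 0.2·3.5·6 = 4.2
V(-0.4X - 0.6Y) = (-0.4)²·V(X) + (-0.6)²·V(Y) + 2·(-0.4)·(-0.6)·Cov(X,Y)
= 0.16·12.25 + 0.36·36 + 0.48·4.2 = 16.936
sd(-0.4X - 0.6Y) = √16.936 ≈ 4.1153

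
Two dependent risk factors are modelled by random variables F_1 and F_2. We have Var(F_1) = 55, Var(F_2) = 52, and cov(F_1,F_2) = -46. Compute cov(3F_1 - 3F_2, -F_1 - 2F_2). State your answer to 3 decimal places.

285.000

cov(3F_1 - 3F_2, -F_1 - 2F_2) = (3)(-1)Var(F_1) + (-3)(-2)Var(F_2) + [(3)(-2) + (-3)(-1)]cov(F_1,F_2)
= -3·55 + 6·52 + -3·-46 = 285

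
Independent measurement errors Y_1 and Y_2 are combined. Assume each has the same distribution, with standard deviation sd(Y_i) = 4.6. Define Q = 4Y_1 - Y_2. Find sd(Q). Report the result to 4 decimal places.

Var(Y_i) = (4.6)² = 21.16
By independence, Var(Q) = (4)²Var(Y_1) + (-1)²Var(Y_2)
= (4)²·21.16 + (-1)²·21.16 = 359.72
sd(Q) = √359.72 ≈ 18.9663

18.9663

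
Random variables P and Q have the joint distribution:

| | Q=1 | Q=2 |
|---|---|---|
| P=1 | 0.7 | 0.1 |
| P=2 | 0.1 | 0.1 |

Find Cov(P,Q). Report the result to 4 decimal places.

E[P] = 1.2,  E[Q] = 1.2
E[PQ] = 1.5
Cov(P,Q) = E[PQ] − E[P]E[Q] = 1.5 − (1.2)(1.2) = 0.06

0.0600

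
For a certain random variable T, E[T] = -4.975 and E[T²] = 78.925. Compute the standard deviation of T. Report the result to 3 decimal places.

7.360

Var(T) = 78.925 − (-4.975)² = 54.174375
SD(T) = √54.174375 ≈ 7.360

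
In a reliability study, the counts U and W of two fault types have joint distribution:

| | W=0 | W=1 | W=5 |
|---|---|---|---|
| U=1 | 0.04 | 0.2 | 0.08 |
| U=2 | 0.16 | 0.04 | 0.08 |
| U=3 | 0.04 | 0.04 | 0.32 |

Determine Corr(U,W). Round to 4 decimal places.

E[U] = 2.08,  E[W] = 2.68
E[UW] = 6.4
Cov(U,W) = E[UW] − E[U]E[W] = 6.4 − (2.08)(2.68) = 0.8256
Var(U) = 0.7136,  Var(W) = 5.0976
ρ = 0.8256 / √(0.7136·5.0976) ≈ 0.4329

0.4329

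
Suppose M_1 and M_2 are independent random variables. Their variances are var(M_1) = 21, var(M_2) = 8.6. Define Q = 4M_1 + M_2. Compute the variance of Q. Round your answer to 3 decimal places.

By independence, var(Q) = (4)²var(M_1) + (1)²var(M_2)
= (4)²·21 + (1)²·8.6 = 344.6

344.600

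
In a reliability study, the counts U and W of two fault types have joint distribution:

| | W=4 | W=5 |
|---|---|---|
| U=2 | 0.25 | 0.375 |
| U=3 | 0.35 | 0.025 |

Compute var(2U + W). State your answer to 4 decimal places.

E[U] = 2.375,  E[W] = 4.4,  E[UW] = 10.325
var(U) = 5.875 − (2.375)² = 0.234375;  var(W) = 19.6 − (4.4)² = 0.24
Cov(U,W) = 10.325 − (2.375)(4.4) = -0.125
var(2U + W) = (2)²·0.234375 + (1)²·0.24 + 2·(2)·(1)·-0.125 = 0.6775

0.6775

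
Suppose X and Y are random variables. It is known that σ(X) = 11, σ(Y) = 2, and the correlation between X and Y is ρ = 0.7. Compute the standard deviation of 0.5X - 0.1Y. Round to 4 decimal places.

Var(X) = (11)² = 121;  Var(Y) = (2)² = 4
cov(X,Y) = ρ·σ(X)·σ(Y) = 0.7·11·2 = 15.4
Var(0.5X - 0.1Y) = (0.5)²·Var(X) + (-0.1)²·Var(Y) + 2·(0.5)·(-0.1)·cov(X,Y)
= 0.25·121 + 0.01·4 + -0.1·15.4 = 28.75
σ(0.5X - 0.1Y) = √28.75 ≈ 5.3619

5.3619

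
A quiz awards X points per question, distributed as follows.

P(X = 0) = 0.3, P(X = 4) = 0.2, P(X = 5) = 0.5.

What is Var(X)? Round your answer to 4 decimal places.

4.8100

E[X] = (0)(0.3) + (4)(0.2) + (5)(0.5) = 3.3
E[X²] = (0)²(0.3) + (4)²(0.2) + (5)²(0.5) = 15.7
Var(X) = E[X²] − (E[X])² = 15.7 − (3.3)² = 4.81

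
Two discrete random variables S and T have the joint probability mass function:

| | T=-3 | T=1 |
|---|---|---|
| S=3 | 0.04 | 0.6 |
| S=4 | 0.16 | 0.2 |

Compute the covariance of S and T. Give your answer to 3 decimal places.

-0.352

E[S] = 3.36,  E[T] = 0.2
E[ST] = 0.32
cov(S,T) = E[ST] − E[S]E[T] = 0.32 − (3.36)(0.2) = -0.352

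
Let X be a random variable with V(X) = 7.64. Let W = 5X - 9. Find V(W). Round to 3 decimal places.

V(5X - 9) = (5)²·V(X) = 25·7.64 = 191

191.000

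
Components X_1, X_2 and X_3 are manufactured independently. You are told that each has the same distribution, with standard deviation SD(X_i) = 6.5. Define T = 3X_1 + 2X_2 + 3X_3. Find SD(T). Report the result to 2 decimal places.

30.49

var(X_i) = (6.5)² = 42.25
By independence, var(T) = (3)²var(X_1) + (2)²var(X_2) + (3)²var(X_3)
= (3)²·42.25 + (2)²·42.25 + (3)²·42.25 = 929.5
SD(T) = √929.5 ≈ 30.49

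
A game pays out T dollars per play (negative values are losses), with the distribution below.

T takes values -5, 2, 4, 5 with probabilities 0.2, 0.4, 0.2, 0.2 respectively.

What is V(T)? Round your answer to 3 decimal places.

E[T] = (-5)(0.2) + (2)(0.4) + (4)(0.2) + (5)(0.2) = 1.6
E[T²] = (-5)²(0.2) + (2)²(0.4) + (4)²(0.2) + (5)²(0.2) = 14.8
V(T) = E[T²] − (E[T])² = 14.8 − (1.6)² = 12.24

12.240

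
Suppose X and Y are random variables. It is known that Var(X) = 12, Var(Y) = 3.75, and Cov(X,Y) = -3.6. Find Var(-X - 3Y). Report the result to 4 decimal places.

24.1500

Var(-X - 3Y) = (-1)²·Var(X) + (-3)²·Var(Y) + 2·(-1)·(-3)·Cov(X,Y)
= 1·12 + 9·3.75 + 6·-3.6 = 24.15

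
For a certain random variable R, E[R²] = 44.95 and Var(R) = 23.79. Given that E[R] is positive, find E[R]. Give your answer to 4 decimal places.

4.6000

(E[R])² = E[R²] − Var(R) = 44.95 − 23.79 = 21.16
E[R] = √21.16 = 4.6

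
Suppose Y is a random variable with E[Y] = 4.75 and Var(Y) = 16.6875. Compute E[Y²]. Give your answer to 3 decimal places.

E[Y²] = Var(Y) + (E[Y])² = 16.6875 + (4.75)² = 39.25

39.250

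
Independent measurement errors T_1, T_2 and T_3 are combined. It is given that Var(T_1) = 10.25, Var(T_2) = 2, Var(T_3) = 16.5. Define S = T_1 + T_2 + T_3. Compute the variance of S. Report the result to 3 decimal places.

By independence, Var(S) = (1)²Var(T_1) + (1)²Var(T_2) + (1)²Var(T_3)
= (1)²·10.25 + (1)²·2 + (1)²·16.5 = 28.75

28.750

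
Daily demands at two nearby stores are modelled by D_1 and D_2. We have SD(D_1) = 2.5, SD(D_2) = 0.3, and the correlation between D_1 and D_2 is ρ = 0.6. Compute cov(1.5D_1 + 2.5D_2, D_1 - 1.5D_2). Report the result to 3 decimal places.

9.150

V(D_1) = (2.5)² = 6.25;  V(D_2) = (0.3)² = 0.09
cov(D_1,D_2) = ρ·SD(D_1)·SD(D_2) = 0.6·2.5·0.3 = 0.45
cov(1.5D_1 + 2.5D_2, D_1 - 1.5D_2) = (1.5)(1)V(D_1) + (2.5)(-1.5)V(D_2) + [(1.5)(-1.5) + (2.5)(1)]cov(D_1,D_2)
= 1.5·6.25 + -3.75·0.09 + 0.25·0.45 = 9.15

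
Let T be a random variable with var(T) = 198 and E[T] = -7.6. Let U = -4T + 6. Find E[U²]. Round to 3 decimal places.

E[-4T + 6] = -4·-7.6 + 6 = 36.4
var(-4T + 6) = (-4)²·198 = 3168
E[U²] = var(U) + (E[U])² = 3168 + (36.4)² = 4492.96

4492.960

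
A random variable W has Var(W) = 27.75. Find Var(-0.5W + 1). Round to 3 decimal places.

6.938

Var(-0.5W + 1) = (-0.5)²·Var(W) = 0.25·27.75 = 6.9375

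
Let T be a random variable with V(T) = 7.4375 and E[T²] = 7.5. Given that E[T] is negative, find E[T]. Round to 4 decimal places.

(E[T])² = E[T²] − V(T) = 7.5 − 7.4375 = 0.0625
E[T] = −√0.0625 = -0.25

-0.2500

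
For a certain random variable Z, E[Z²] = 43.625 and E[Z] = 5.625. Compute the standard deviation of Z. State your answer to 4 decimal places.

3.4618

Var(Z) = 43.625 − (5.625)² = 11.984375
SD(Z) = √11.984375 ≈ 3.4618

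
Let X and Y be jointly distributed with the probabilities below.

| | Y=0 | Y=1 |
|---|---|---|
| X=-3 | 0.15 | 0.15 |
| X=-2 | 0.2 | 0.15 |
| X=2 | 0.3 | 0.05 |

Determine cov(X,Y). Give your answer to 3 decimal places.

-0.335

E[X] = -0.9,  E[Y] = 0.35
E[XY] = -0.65
cov(X,Y) = E[XY] − E[X]E[Y] = -0.65 − (-0.9)(0.35) = -0.335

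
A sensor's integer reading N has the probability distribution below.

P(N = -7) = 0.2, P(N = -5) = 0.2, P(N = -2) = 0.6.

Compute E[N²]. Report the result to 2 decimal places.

17.20

E[N²] = (-7)²(0.2) + (-5)²(0.2) + (-2)²(0.6) = 17.2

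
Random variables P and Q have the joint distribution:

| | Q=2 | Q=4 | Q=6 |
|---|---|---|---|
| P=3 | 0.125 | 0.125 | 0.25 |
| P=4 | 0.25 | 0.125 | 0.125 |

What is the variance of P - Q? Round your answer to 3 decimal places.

E[P] = 3.5,  E[Q] = 4,  E[PQ] = 13.75
Var(P) = 12.5 − (3.5)² = 0.25;  Var(Q) = 19 − (4)² = 3
Cov(P,Q) = 13.75 − (3.5)(4) = -0.25
Var(P - Q) = (1)²·0.25 + (-1)²·3 + 2·(1)·(-1)·-0.25 = 3.75

3.750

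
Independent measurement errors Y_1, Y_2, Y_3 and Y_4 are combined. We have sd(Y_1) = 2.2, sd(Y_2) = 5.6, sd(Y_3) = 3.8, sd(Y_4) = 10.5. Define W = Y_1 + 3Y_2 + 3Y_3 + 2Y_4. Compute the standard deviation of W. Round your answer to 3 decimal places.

29.292

Var(Y_1) = 4.84, Var(Y_2) = 31.36, Var(Y_3) = 14.44, Var(Y_4) = 110.25
By independence, Var(W) = (1)²Var(Y_1) + (3)²Var(Y_2) + (3)²Var(Y_3) + (2)²Var(Y_4)
= (1)²·4.84 + (3)²·31.36 + (3)²·14.44 + (2)²·110.25 = 858.04
sd(W) = √858.04 ≈ 29.292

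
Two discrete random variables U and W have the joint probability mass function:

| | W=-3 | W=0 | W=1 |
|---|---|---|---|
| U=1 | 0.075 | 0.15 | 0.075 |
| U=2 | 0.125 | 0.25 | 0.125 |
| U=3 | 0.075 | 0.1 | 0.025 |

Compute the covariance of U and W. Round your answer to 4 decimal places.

E[U] = 1.9,  E[W] = -0.6
E[UW] = -1.25
Cov(U,W) = E[UW] − E[U]E[W] = -1.25 − (1.9)(-0.6) = -0.11

-0.1100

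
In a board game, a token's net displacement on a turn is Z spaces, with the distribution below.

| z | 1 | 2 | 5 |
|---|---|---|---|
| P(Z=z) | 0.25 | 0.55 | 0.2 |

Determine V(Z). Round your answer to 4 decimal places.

E[Z] = (1)(0.25) + (2)(0.55) + (5)(0.2) = 2.35
E[Z²] = (1)²(0.25) + (2)²(0.55) + (5)²(0.2) = 7.45
V(Z) = E[Z²] − (E[Z])² = 7.45 − (2.35)² = 1.9275

1.9275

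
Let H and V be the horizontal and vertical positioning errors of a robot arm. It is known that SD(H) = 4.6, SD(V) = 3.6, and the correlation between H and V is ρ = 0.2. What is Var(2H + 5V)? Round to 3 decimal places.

Var(H) = (4.6)² = 21.16;  Var(V) = (3.6)² = 12.96
Cov(H,V) = ρ·SD(H)·SD(V) = 0.2·4.6·3.6 = 3.312
Var(2H + 5V) = (2)²·Var(H) + (5)²·Var(V) + 2·(2)·(5)·Cov(H,V)
= 4·21.16 + 25·12.96 + 20·3.312 = 474.88

474.880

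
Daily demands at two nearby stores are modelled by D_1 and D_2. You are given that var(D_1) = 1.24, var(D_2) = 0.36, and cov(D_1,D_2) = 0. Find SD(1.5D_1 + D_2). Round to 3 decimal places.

var(1.5D_1 + D_2) = (1.5)²·var(D_1) + (1)²·var(D_2) + 2·(1.5)·(1)·cov(D_1,D_2)
= 2.25·1.24 + 1·0.36 + 3·0 = 3.15
SD(1.5D_1 + D_2) = √3.15 ≈ 1.775

1.775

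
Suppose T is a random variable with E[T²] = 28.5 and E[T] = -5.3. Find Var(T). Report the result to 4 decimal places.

0.4100

Var(T) = 28.5 − (-5.3)² = 0.41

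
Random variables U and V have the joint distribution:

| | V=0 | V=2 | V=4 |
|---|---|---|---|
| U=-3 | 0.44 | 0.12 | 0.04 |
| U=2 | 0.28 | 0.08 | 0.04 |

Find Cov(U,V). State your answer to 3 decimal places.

E[U] = -1,  E[V] = 0.72
E[UV] = -0.56
Cov(U,V) = E[UV] − E[U]E[V] = -0.56 − (-1)(0.72) = 0.16

0.160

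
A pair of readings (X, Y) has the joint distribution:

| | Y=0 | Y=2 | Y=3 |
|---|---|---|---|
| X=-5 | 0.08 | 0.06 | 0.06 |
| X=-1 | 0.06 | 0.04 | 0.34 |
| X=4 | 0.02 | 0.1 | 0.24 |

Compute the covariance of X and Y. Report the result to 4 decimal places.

1.0800

E[X] = 0,  E[Y] = 2.32
E[XY] = 1.08
Cov(X,Y) = E[XY] − E[X]E[Y] = 1.08 − (0)(2.32) = 1.08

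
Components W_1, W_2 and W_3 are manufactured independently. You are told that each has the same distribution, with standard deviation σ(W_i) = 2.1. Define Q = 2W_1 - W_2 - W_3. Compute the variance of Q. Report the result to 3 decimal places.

26.460

var(W_i) = (2.1)² = 4.41
By independence, var(Q) = (2)²var(W_1) + (-1)²var(W_2) + (-1)²var(W_3)
= (2)²·4.41 + (-1)²·4.41 + (-1)²·4.41 = 26.46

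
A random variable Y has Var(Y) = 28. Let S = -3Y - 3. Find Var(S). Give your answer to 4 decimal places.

252.0000

Var(-3Y - 3) = (-3)²·Var(Y) = 9·28 = 252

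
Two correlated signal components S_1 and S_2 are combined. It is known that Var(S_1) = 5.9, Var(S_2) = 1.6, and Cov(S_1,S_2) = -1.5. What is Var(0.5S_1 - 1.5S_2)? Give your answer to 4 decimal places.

7.3250

Var(0.5S_1 - 1.5S_2) = (0.5)²·Var(S_1) + (-1.5)²·Var(S_2) + 2·(0.5)·(-1.5)·Cov(S_1,S_2)
= 0.25·5.9 + 2.25·1.6 + -1.5·-1.5 = 7.325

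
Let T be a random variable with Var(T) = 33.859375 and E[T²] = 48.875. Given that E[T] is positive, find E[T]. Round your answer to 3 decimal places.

3.875

(E[T])² = E[T²] − Var(T) = 48.875 − 33.859375 = 15.015625
E[T] = √15.015625 = 3.875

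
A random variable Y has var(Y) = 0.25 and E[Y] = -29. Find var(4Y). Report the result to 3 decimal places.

var(4Y) = (4)²·var(Y) = 16·0.25 = 4

4.000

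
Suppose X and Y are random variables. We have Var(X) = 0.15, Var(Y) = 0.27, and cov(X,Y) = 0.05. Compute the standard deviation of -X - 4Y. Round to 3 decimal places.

Var(-X - 4Y) = (-1)²·Var(X) + (-4)²·Var(Y) + 2·(-1)·(-4)·cov(X,Y)
= 1·0.15 + 16·0.27 + 8·0.05 = 4.87
SD(-X - 4Y) = √4.87 ≈ 2.207

2.207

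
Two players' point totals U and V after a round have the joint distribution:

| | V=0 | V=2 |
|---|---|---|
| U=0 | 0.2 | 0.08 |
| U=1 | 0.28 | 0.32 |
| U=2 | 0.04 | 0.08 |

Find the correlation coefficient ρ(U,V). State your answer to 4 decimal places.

0.2512

E[U] = 0.84,  E[V] = 0.96
E[UV] = 0.96
Cov(U,V) = E[UV] − E[U]E[V] = 0.96 − (0.84)(0.96) = 0.1536
Var(U) = 0.3744,  Var(V) = 0.9984
ρ = 0.1536 / √(0.3744·0.9984) ≈ 0.2512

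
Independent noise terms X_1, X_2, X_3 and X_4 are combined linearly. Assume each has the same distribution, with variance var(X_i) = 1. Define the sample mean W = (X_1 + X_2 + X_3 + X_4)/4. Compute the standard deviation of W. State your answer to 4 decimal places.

0.5000

By independence, var(W) = (0.25)²var(X_1) + (0.25)²var(X_2) + (0.25)²var(X_3) + (0.25)²var(X_4)
= (0.25)²·1 + (0.25)²·1 + (0.25)²·1 + (0.25)²·1 = 0.25
SD(W) = √0.25 ≈ 0.5000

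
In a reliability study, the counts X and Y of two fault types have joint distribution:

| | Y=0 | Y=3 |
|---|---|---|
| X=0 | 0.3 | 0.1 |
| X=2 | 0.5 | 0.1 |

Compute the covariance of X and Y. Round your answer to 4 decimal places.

-0.1200

E[X] = 1.2,  E[Y] = 0.6
E[XY] = 0.6
Cov(X,Y) = E[XY] − E[X]E[Y] = 0.6 − (1.2)(0.6) = -0.12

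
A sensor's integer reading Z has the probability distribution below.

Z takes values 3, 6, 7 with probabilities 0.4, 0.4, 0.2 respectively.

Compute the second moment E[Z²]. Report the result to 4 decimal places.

E[Z²] = (3)²(0.4) + (6)²(0.4) + (7)²(0.2) = 27.8

27.8000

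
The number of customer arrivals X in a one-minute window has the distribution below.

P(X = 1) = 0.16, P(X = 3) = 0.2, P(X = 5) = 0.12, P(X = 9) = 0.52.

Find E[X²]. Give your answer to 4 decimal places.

E[X²] = (1)²(0.16) + (3)²(0.2) + (5)²(0.12) + (9)²(0.52) = 47.08

47.0800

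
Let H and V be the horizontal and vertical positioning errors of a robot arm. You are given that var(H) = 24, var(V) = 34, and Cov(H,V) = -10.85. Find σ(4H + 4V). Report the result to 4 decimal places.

24.0998

var(4H + 4V) = (4)²·var(H) + (4)²·var(V) + 2·(4)·(4)·Cov(H,V)
= 16·24 + 16·34 + 32·-10.85 = 580.8
σ(4H + 4V) = √580.8 ≈ 24.0998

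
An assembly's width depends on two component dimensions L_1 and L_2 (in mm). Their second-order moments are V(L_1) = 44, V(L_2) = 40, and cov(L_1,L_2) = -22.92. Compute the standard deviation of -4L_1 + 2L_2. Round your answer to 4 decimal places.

V(-4L_1 + 2L_2) = (-4)²·V(L_1) + (2)²·V(L_2) + 2·(-4)·(2)·cov(L_1,L_2)
= 16·44 + 4·40 + -16·-22.92 = 1230.72
σ(-4L_1 + 2L_2) = √1230.72 ≈ 35.0816

35.0816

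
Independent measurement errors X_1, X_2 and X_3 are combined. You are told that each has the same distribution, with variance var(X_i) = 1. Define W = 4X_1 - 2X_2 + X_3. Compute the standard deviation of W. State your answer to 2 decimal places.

By independence, var(W) = (4)²var(X_1) + (-2)²var(X_2) + (1)²var(X_3)
= (4)²·1 + (-2)²·1 + (1)²·1 = 21
σ(W) = √21 ≈ 4.58

4.58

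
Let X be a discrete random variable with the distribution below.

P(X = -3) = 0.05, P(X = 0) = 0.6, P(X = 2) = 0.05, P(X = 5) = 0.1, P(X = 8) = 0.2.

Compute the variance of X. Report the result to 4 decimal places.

11.7475

E[X] = (-3)(0.05) + (0)(0.6) + (2)(0.05) + (5)(0.1) + (8)(0.2) = 2.05
E[X²] = (-3)²(0.05) + (0)²(0.6) + (2)²(0.05) + (5)²(0.1) + (8)²(0.2) = 15.95
Var(X) = E[X²] − (E[X])² = 15.95 − (2.05)² = 11.7475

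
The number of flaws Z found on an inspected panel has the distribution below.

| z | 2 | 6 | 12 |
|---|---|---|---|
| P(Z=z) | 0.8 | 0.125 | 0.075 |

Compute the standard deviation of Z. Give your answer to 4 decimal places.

2.8174

E[Z] = (2)(0.8) + (6)(0.125) + (12)(0.075) = 3.25
E[Z²] = (2)²(0.8) + (6)²(0.125) + (12)²(0.075) = 18.5
V(Z) = E[Z²] − (E[Z])² = 18.5 − (3.25)² = 7.9375
σ(Z) = √7.9375 ≈ 2.8174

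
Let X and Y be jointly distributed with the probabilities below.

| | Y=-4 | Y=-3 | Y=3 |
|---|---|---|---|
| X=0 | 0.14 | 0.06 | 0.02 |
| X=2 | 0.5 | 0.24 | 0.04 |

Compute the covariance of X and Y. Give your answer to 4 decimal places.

-0.0832

E[X] = 1.56,  E[Y] = -3.28
E[XY] = -5.2
Cov(X,Y) = E[XY] − E[X]E[Y] = -5.2 − (1.56)(-3.28) = -0.0832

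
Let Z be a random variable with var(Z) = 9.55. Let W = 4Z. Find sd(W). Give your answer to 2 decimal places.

12.36

var(4Z) = (4)²·9.55 = 152.8
sd(W) = √152.8 ≈ 12.36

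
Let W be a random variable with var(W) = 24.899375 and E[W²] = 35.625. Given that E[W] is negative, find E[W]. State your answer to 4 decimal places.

-3.2750

(E[W])² = E[W²] − var(W) = 35.625 − 24.899375 = 10.725625
E[W] = −√10.725625 = -3.275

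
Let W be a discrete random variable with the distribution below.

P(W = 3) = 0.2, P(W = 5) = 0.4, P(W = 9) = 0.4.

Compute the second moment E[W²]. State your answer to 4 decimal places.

E[W²] = (3)²(0.2) + (5)²(0.4) + (9)²(0.4) = 44.2

44.2000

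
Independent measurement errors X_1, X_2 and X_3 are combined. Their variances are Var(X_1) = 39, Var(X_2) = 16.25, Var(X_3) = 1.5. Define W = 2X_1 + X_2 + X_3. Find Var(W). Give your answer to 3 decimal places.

173.750

By independence, Var(W) = (2)²Var(X_1) + (1)²Var(X_2) + (1)²Var(X_3)
= (2)²·39 + (1)²·16.25 + (1)²·1.5 = 173.75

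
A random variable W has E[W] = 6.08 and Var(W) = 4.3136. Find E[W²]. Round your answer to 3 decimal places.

E[W²] = Var(W) + (E[W])² = 4.3136 + (6.08)² = 41.28

41.280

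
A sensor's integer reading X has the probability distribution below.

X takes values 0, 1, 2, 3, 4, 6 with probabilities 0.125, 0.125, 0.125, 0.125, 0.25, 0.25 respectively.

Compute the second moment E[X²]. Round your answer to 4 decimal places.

E[X²] = (0)²(0.125) + (1)²(0.125) + (2)²(0.125) + (3)²(0.125) + (4)²(0.25) + (6)²(0.25) = 14.75

14.7500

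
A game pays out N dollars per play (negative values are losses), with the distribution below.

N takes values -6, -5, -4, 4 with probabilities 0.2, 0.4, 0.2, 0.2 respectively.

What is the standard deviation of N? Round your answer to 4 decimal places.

E[N] = (-6)(0.2) + (-5)(0.4) + (-4)(0.2) + (4)(0.2) = -3.2
E[N²] = (-6)²(0.2) + (-5)²(0.4) + (-4)²(0.2) + (4)²(0.2) = 23.6
Var(N) = E[N²] − (E[N])² = 23.6 − (-3.2)² = 13.36
σ(N) = √13.36 ≈ 3.6551

3.6551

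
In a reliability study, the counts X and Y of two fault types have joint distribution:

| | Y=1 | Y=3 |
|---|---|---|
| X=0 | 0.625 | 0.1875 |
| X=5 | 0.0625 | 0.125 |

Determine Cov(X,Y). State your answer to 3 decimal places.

0.664

E[X] = 0.9375,  E[Y] = 1.625
E[XY] = 2.1875
Cov(X,Y) = E[XY] − E[X]E[Y] = 2.1875 − (0.9375)(1.625) = 0.6640625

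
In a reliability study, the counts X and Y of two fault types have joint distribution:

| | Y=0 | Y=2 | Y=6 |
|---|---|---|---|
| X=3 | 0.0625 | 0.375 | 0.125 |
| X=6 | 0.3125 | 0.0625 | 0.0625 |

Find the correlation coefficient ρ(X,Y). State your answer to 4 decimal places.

E[X] = 4.3125,  E[Y] = 2
E[XY] = 7.5
Cov(X,Y) = E[XY] − E[X]E[Y] = 7.5 − (4.3125)(2) = -1.125
var(X) = 2.21484375,  var(Y) = 4.5
ρ = -1.125 / √(2.21484375·4.5) ≈ -0.3563

-0.3563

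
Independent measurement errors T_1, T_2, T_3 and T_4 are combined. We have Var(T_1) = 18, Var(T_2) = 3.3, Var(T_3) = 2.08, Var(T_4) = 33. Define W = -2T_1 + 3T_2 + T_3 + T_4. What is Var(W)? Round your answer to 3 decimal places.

By independence, Var(W) = (-2)²Var(T_1) + (3)²Var(T_2) + (1)²Var(T_3) + (1)²Var(T_4)
= (-2)²·18 + (3)²·3.3 + (1)²·2.08 + (1)²·33 = 136.78

136.780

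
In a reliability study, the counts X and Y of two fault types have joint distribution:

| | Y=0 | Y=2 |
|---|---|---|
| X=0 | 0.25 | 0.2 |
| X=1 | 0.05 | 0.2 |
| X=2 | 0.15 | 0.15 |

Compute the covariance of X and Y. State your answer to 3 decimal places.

E[X] = 0.85,  E[Y] = 1.1
E[XY] = 1
Cov(X,Y) = E[XY] − E[X]E[Y] = 1 − (0.85)(1.1) = 0.065

0.065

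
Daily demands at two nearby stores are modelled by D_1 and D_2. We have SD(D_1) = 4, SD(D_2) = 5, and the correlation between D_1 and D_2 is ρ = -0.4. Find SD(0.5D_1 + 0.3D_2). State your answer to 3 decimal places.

Var(D_1) = (4)² = 16;  Var(D_2) = (5)² = 25
Cov(D_1,D_2) = ρ·SD(D_1)·SD(D_2) = -0.4·4·5 = -8
Var(0.5D_1 + 0.3D_2) = (0.5)²·Var(D_1) + (0.3)²·Var(D_2) + 2·(0.5)·(0.3)·Cov(D_1,D_2)
= 0.25·16 + 0.09·25 + 0.3·-8 = 3.85
SD(0.5D_1 + 0.3D_2) = √3.85 ≈ 1.962

1.962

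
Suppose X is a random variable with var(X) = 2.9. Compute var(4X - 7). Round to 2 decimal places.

46.40

var(4X - 7) = (4)²·var(X) = 16·2.9 = 46.4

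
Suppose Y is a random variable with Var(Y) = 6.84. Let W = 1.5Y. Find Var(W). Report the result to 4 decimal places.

15.3900

Var(1.5Y) = (1.5)²·Var(Y) = 2.25·6.84 = 15.39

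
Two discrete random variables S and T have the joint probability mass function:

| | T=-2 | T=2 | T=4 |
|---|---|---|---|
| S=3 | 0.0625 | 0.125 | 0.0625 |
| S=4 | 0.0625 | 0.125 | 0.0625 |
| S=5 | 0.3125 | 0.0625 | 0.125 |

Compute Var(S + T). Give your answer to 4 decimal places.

6.0000

E[S] = 4.25,  E[T] = 0.75,  E[ST] = 2.625
Var(S) = 18.75 − (4.25)² = 0.6875;  Var(T) = 7 − (0.75)² = 6.4375
cov(S,T) = 2.625 − (4.25)(0.75) = -0.5625
Var(S + T) = (1)²·0.6875 + (1)²·6.4375 + 2·(1)·(1)·-0.5625 = 6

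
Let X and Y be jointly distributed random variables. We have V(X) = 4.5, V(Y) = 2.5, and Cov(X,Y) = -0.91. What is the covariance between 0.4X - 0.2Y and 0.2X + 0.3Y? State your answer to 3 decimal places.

0.137

Cov(0.4X - 0.2Y, 0.2X + 0.3Y) = (0.4)(0.2)V(X) + (-0.2)(0.3)V(Y) + [(0.4)(0.3) + (-0.2)(0.2)]Cov(X,Y)
= 0.08·4.5 + -0.06·2.5 + 0.08·-0.91 = 0.1372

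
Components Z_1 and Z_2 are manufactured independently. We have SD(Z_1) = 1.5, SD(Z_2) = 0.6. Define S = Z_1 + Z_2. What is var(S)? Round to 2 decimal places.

var(Z_1) = 2.25, var(Z_2) = 0.36
By independence, var(S) = (1)²var(Z_1) + (1)²var(Z_2)
= (1)²·2.25 + (1)²·0.36 = 2.61

2.61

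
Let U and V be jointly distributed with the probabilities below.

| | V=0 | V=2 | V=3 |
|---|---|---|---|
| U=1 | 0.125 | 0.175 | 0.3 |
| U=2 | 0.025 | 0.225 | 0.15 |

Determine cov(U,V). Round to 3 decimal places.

0.040

E[U] = 1.4,  E[V] = 2.15
E[UV] = 3.05
cov(U,V) = E[UV] − E[U]E[V] = 3.05 − (1.4)(2.15) = 0.04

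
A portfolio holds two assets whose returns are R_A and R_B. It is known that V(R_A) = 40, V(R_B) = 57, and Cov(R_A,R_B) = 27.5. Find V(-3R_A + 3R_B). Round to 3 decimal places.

V(-3R_A + 3R_B) = (-3)²·V(R_A) + (3)²·V(R_B) + 2·(-3)·(3)·Cov(R_A,R_B)
= 9·40 + 9·57 + -18·27.5 = 378

378.000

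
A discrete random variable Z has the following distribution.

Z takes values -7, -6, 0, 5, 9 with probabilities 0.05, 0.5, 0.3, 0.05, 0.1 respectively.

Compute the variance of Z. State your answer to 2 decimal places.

E[Z] = (-7)(0.05) + (-6)(0.5) + (0)(0.3) + (5)(0.05) + (9)(0.1) = -2.2
E[Z²] = (-7)²(0.05) + (-6)²(0.5) + (0)²(0.3) + (5)²(0.05) + (9)²(0.1) = 29.8
Var(Z) = E[Z²] − (E[Z])² = 29.8 − (-2.2)² = 24.96

24.96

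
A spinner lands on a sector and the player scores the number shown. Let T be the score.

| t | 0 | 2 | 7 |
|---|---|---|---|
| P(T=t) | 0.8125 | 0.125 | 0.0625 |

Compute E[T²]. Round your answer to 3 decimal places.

E[T²] = (0)²(0.8125) + (2)²(0.125) + (7)²(0.0625) = 3.5625

3.563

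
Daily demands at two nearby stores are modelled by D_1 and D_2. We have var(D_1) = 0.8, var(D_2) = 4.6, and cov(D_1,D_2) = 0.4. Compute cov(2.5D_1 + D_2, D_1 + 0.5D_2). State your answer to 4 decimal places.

5.2000

cov(2.5D_1 + D_2, D_1 + 0.5D_2) = (2.5)(1)var(D_1) + (1)(0.5)var(D_2) + [(2.5)(0.5) + (1)(1)]cov(D_1,D_2)
= 2.5·0.8 + 0.5·4.6 + 2.25·0.4 = 5.2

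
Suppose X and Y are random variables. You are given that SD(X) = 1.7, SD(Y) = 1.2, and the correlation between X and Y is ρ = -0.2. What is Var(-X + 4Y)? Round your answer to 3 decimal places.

Var(X) = (1.7)² = 2.89;  Var(Y) = (1.2)² = 1.44
Cov(X,Y) = ρ·SD(X)·SD(Y) = -0.2·1.7·1.2 = -0.408
Var(-X + 4Y) = (-1)²·Var(X) + (4)²·Var(Y) + 2·(-1)·(4)·Cov(X,Y)
= 1·2.89 + 16·1.44 + -8·-0.408 = 29.194

29.194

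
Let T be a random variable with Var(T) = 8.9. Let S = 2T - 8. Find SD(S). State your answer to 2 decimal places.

5.97

Var(2T - 8) = (2)²·8.9 = 35.6
SD(S) = √35.6 ≈ 5.97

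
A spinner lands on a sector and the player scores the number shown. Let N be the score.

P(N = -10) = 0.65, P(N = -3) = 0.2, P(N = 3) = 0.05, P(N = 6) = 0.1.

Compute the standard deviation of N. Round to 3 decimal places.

E[N] = (-10)(0.65) + (-3)(0.2) + (3)(0.05) + (6)(0.1) = -6.35
E[N²] = (-10)²(0.65) + (-3)²(0.2) + (3)²(0.05) + (6)²(0.1) = 70.85
Var(N) = E[N²] − (E[N])² = 70.85 − (-6.35)² = 30.5275
σ(N) = √30.5275 ≈ 5.525

5.525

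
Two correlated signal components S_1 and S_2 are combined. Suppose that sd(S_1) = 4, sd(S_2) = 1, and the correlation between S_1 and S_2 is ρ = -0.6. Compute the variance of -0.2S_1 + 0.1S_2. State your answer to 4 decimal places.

var(S_1) = (4)² = 16;  var(S_2) = (1)² = 1
cov(S_1,S_2) = ρ·sd(S_1)·sd(S_2) = -0.6·4·1 = -2.4
var(-0.2S_1 + 0.1S_2) = (-0.2)²·var(S_1) + (0.1)²·var(S_2) + 2·(-0.2)·(0.1)·cov(S_1,S_2)
= 0.04·16 + 0.01·1 + -0.04·-2.4 = 0.746

0.7460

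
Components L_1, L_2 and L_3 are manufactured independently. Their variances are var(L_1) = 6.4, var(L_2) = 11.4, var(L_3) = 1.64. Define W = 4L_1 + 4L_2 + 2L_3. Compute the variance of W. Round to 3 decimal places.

291.360

By independence, var(W) = (4)²var(L_1) + (4)²var(L_2) + (2)²var(L_3)
= (4)²·6.4 + (4)²·11.4 + (2)²·1.64 = 291.36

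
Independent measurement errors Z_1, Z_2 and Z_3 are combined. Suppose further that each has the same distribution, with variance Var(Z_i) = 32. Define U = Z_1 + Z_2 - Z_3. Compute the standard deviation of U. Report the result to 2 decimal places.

9.80

By independence, Var(U) = (1)²Var(Z_1) + (1)²Var(Z_2) + (-1)²Var(Z_3)
= (1)²·32 + (1)²·32 + (-1)²·32 = 96
sd(U) = √96 ≈ 9.80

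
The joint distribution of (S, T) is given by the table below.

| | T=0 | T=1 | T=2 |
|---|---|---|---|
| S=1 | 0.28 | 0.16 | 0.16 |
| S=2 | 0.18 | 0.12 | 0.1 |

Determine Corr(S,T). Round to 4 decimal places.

0.0000

E[S] = 1.4,  E[T] = 0.8
E[ST] = 1.12
Cov(S,T) = E[ST] − E[S]E[T] = 1.12 − (1.4)(0.8) = 0
V(S) = 0.24,  V(T) = 0.68
ρ = 0 / √(0.24·0.68) ≈ 0.0000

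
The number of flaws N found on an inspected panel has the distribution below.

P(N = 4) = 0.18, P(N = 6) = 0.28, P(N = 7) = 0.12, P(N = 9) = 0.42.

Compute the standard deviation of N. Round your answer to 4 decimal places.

1.8920

E[N] = (4)(0.18) + (6)(0.28) + (7)(0.12) + (9)(0.42) = 7.02
E[N²] = (4)²(0.18) + (6)²(0.28) + (7)²(0.12) + (9)²(0.42) = 52.86
Var(N) = E[N²] − (E[N])² = 52.86 − (7.02)² = 3.5796
SD(N) = √3.5796 ≈ 1.8920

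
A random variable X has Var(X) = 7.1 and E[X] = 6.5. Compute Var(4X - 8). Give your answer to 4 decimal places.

Var(4X - 8) = (4)²·Var(X) = 16·7.1 = 113.6

113.6000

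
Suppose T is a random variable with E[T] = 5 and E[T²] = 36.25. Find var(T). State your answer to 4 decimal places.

11.2500

var(T) = 36.25 − (5)² = 11.25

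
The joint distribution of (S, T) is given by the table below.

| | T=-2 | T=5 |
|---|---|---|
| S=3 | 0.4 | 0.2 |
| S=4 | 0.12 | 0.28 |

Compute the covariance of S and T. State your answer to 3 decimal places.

0.616

E[S] = 3.4,  E[T] = 1.36
E[ST] = 5.24
Cov(S,T) = E[ST] − E[S]E[T] = 5.24 − (3.4)(1.36) = 0.616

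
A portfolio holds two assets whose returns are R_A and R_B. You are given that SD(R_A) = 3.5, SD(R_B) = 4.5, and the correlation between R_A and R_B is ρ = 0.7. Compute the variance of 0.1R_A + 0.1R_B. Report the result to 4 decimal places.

0.5455

Var(R_A) = (3.5)² = 12.25;  Var(R_B) = (4.5)² = 20.25
cov(R_A,R_B) = ρ·SD(R_A)·SD(R_B) = 0.7·3.5·4.5 = 11.025
Var(0.1R_A + 0.1R_B) = (0.1)²·Var(R_A) + (0.1)²·Var(R_B) + 2·(0.1)·(0.1)·cov(R_A,R_B)
= 0.01·12.25 + 0.01·20.25 + 0.02·11.025 = 0.5455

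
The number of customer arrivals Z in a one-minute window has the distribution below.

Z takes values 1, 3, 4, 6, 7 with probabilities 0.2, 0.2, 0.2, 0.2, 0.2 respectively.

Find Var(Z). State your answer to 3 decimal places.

4.560

E[Z] = (1)(0.2) + (3)(0.2) + (4)(0.2) + (6)(0.2) + (7)(0.2) = 4.2
E[Z²] = (1)²(0.2) + (3)²(0.2) + (4)²(0.2) + (6)²(0.2) + (7)²(0.2) = 22.2
Var(Z) = E[Z²] − (E[Z])² = 22.2 − (4.2)² = 4.56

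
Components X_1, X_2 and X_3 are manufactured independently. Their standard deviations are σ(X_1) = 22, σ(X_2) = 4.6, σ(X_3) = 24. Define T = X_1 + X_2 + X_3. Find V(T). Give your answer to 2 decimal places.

1081.16

V(X_1) = 484, V(X_2) = 21.16, V(X_3) = 576
By independence, V(T) = (1)²V(X_1) + (1)²V(X_2) + (1)²V(X_3)
= (1)²·484 + (1)²·21.16 + (1)²·576 = 1081.16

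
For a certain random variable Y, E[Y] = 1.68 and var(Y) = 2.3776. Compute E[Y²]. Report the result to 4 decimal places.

E[Y²] = var(Y) + (E[Y])² = 2.3776 + (1.68)² = 5.2

5.2000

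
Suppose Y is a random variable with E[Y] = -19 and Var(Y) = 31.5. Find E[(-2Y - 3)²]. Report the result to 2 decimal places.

1351.00

E[-2Y - 3] = -2·-19 − 3 = 35
Var(-2Y - 3) = (-2)²·31.5 = 126
E[(-2Y - 3)²] = Var((-2Y - 3)) + (E[(-2Y - 3)])² = 126 + (35)² = 1351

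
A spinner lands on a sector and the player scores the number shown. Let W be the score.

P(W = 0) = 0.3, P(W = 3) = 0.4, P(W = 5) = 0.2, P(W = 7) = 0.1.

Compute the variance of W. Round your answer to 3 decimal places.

5.090

E[W] = (0)(0.3) + (3)(0.4) + (5)(0.2) + (7)(0.1) = 2.9
E[W²] = (0)²(0.3) + (3)²(0.4) + (5)²(0.2) + (7)²(0.1) = 13.5
Var(W) = E[W²] − (E[W])² = 13.5 − (2.9)² = 5.09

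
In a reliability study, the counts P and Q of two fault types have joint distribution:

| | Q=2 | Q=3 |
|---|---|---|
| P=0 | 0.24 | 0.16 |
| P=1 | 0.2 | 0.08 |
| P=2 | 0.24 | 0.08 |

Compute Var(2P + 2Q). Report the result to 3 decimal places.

E[P] = 0.92,  E[Q] = 2.32,  E[PQ] = 2.08
Var(P) = 1.56 − (0.92)² = 0.7136;  Var(Q) = 5.6 − (2.32)² = 0.2176
cov(P,Q) = 2.08 − (0.92)(2.32) = -0.0544
Var(2P + 2Q) = (2)²·0.7136 + (2)²·0.2176 + 2·(2)·(2)·-0.0544 = 3.2896

3.290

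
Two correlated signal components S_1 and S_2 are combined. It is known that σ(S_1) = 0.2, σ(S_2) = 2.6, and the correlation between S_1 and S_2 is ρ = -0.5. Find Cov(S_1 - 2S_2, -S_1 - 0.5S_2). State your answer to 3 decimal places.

6.330

Var(S_1) = (0.2)² = 0.04;  Var(S_2) = (2.6)² = 6.76
Cov(S_1,S_2) = ρ·σ(S_1)·σ(S_2) = -0.5·0.2·2.6 = -0.26
Cov(S_1 - 2S_2, -S_1 - 0.5S_2) = (1)(-1)Var(S_1) + (-2)(-0.5)Var(S_2) + [(1)(-0.5) + (-2)(-1)]Cov(S_1,S_2)
= -1·0.04 + 1·6.76 + 1.5·-0.26 = 6.33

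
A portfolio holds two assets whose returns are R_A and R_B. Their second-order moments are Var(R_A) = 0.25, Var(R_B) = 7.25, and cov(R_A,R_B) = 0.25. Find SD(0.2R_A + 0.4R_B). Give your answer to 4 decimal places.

Var(0.2R_A + 0.4R_B) = (0.2)²·Var(R_A) + (0.4)²·Var(R_B) + 2·(0.2)·(0.4)·cov(R_A,R_B)
= 0.04·0.25 + 0.16·7.25 + 0.16·0.25 = 1.21
SD(0.2R_A + 0.4R_B) = √1.21 ≈ 1.1000

1.1000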